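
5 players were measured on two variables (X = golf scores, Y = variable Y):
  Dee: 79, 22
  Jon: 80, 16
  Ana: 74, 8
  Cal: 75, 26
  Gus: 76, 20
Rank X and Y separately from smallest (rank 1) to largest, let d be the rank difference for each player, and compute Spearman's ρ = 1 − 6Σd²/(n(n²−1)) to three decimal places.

0.100

Ranks of variable 1: 4, 5, 1, 2, 3
Ranks of variable 2: 4, 2, 1, 5, 3
d = r₁ − r₂: 0, 3, 0, -3, 0
d²: 0, 9, 0, 9, 0; Σd² = 18
ρ = 1 − 6·18/(5·24) = 1 − 108/120 = 0.100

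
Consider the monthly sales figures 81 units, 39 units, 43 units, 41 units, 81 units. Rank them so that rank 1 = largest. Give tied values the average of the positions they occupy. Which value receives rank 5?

39

Sorted (descending): 81, 81, 43, 41, 39
The 2 values of 81 occupy positions 1–2 → average rank (1+2)/2 = 1.5.
Rank 5 → value 39.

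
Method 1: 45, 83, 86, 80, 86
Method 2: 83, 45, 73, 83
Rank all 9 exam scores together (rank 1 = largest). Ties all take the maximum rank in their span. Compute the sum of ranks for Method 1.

24

Sorted (descending): 86, 86, 83, 83, 83, 80, 73, 45, 45
The 2 values of 86 occupy positions 1–2 → each gets rank 2.
The 3 values of 83 occupy positions 3–5 → each gets rank 5.
The 2 values of 45 occupy positions 8–9 → each gets rank 9.
Method 1 values → pooled ranks: 45→9, 83→5, 86→2, 80→6, 86→2
Rank sum = 9 + 5 + 2 + 6 + 2 = 24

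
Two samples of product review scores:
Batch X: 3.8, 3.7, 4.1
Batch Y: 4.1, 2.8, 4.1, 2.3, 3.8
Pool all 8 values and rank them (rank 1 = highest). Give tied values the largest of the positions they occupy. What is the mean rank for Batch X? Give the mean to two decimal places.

Sorted (descending): 4.1, 4.1, 4.1, 3.8, 3.8, 3.7, 2.8, 2.3
The 3 values of 4.1 occupy positions 1–3 → each gets rank 3.
The 2 values of 3.8 occupy positions 4–5 → each gets rank 5.
Batch X values → pooled ranks: 3.8→5, 3.7→6, 4.1→3
Mean rank = (5 + 6 + 3) / 3 = 4.67

4.67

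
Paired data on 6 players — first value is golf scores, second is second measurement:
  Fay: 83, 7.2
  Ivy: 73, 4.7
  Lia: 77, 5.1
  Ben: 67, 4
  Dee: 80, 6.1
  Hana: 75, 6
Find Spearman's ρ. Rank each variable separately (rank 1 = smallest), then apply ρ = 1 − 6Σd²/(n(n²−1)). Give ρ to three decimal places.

Ranks of variable 1: 6, 2, 4, 1, 5, 3
Ranks of variable 2: 6, 2, 3, 1, 5, 4
d = r₁ − r₂: 0, 0, 1, 0, 0, -1
d²: 0, 0, 1, 0, 0, 1; Σd² = 2
ρ = 1 − 6·2/(6·35) = 1 − 12/210 = 0.943

0.943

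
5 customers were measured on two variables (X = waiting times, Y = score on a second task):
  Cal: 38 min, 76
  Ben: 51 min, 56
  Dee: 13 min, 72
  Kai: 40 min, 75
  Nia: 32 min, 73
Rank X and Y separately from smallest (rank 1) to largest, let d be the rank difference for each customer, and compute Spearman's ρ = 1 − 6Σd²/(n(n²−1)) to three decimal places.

Ranks of variable 1: 3, 5, 1, 4, 2
Ranks of variable 2: 5, 1, 2, 4, 3
d = r₁ − r₂: -2, 4, -1, 0, -1
d²: 4, 16, 1, 0, 1; Σd² = 22
ρ = 1 − 6·22/(5·24) = 1 − 132/120 = -0.100

-0.100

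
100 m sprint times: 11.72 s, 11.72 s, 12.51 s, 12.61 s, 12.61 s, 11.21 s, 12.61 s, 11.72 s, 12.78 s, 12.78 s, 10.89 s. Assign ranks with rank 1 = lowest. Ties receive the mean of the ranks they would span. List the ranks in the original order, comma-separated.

4, 4, 6, 8, 8, 2, 8, 4, 10.5, 10.5, 1

Sorted (ascending): 10.89, 11.21, 11.72, 11.72, 11.72, 12.51, 12.61, 12.61, 12.61, 12.78, 12.78
The 3 values of 11.72 occupy positions 3–5 → average rank 4.
The 3 values of 12.61 occupy positions 7–9 → average rank 8.
The 2 values of 12.78 occupy positions 10–11 → average rank (10+11)/2 = 10.5.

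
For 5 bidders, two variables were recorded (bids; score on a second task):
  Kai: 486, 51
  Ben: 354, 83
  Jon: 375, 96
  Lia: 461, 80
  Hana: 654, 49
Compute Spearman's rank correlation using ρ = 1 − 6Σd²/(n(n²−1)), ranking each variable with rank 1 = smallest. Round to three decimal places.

Ranks of variable 1: 4, 1, 2, 3, 5
Ranks of variable 2: 2, 4, 5, 3, 1
d = r₁ − r₂: 2, -3, -3, 0, 4
d²: 4, 9, 9, 0, 16; Σd² = 38
ρ = 1 − 6·38/(5·24) = 1 − 228/120 = -0.900

-0.900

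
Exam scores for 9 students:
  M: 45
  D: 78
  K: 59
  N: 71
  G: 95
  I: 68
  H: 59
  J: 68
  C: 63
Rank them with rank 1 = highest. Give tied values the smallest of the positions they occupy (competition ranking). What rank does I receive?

4

Sorted (descending): 95, 78, 71, 68, 68, 63, 59, 59, 45
The 2 values of 68 occupy positions 4–5 → each gets rank 4.
The 2 values of 59 occupy positions 7–8 → each gets rank 7.
I has value 68 → rank 4.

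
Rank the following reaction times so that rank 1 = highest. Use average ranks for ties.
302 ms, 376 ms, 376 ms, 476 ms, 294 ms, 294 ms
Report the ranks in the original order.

4, 2.5, 2.5, 1, 5.5, 5.5

Sorted (descending): 476, 376, 376, 302, 294, 294
The 2 values of 376 occupy positions 2–3 → average rank (2+3)/2 = 2.5.
The 2 values of 294 occupy positions 5–6 → average rank (5+6)/2 = 5.5.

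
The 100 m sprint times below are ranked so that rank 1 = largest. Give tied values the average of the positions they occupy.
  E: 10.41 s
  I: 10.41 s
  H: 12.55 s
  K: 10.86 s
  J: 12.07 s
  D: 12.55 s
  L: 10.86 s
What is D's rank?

1.5

Sorted (descending): 12.55, 12.55, 12.07, 10.86, 10.86, 10.41, 10.41
The 2 values of 12.55 occupy positions 1–2 → average rank (1+2)/2 = 1.5.
The 2 values of 10.86 occupy positions 4–5 → average rank (4+5)/2 = 4.5.
The 2 values of 10.41 occupy positions 6–7 → average rank (6+7)/2 = 6.5.
D has value 12.55 s → rank 1.5.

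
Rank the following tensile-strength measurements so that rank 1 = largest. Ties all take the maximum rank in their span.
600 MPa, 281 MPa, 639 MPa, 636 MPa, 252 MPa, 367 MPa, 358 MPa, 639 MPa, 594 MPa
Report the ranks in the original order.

4, 8, 2, 3, 9, 6, 7, 2, 5

Sorted (descending): 639, 639, 636, 600, 594, 367, 358, 281, 252
The 2 values of 639 occupy positions 1–2 → each gets rank 2.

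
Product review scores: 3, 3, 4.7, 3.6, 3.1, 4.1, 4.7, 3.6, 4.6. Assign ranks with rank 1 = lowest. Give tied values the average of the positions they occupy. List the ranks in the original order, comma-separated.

Sorted (ascending): 3, 3, 3.1, 3.6, 3.6, 4.1, 4.6, 4.7, 4.7
The 2 values of 3 occupy positions 1–2 → average rank (1+2)/2 = 1.5.
The 2 values of 3.6 occupy positions 4–5 → average rank (4+5)/2 = 4.5.
The 2 values of 4.7 occupy positions 8–9 → average rank (8+9)/2 = 8.5.

1.5, 1.5, 8.5, 4.5, 3, 6, 8.5, 4.5, 7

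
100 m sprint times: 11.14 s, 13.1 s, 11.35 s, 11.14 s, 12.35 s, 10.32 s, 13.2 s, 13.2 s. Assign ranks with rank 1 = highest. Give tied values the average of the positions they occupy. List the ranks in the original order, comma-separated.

Sorted (descending): 13.2, 13.2, 13.1, 12.35, 11.35, 11.14, 11.14, 10.32
The 2 values of 13.2 occupy positions 1–2 → average rank (1+2)/2 = 1.5.
The 2 values of 11.14 occupy positions 6–7 → average rank (6+7)/2 = 6.5.

6.5, 3, 5, 6.5, 4, 8, 1.5, 1.5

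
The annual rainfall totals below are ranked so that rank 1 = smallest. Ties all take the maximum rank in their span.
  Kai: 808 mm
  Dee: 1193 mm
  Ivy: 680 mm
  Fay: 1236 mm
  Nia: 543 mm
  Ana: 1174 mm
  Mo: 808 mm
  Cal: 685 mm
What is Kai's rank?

Sorted (ascending): 543, 680, 685, 808, 808, 1174, 1193, 1236
The 2 values of 808 occupy positions 4–5 → each gets rank 5.
Kai has value 808 mm → rank 5.

5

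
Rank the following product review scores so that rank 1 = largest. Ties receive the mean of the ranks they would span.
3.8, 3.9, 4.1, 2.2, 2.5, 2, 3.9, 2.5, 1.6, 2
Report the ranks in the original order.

Sorted (descending): 4.1, 3.9, 3.9, 3.8, 2.5, 2.5, 2.2, 2, 2, 1.6
The 2 values of 3.9 occupy positions 2–3 → average rank (2+3)/2 = 2.5.
The 2 values of 2.5 occupy positions 5–6 → average rank (5+6)/2 = 5.5.
The 2 values of 2 occupy positions 8–9 → average rank (8+9)/2 = 8.5.

4, 2.5, 1, 7, 5.5, 8.5, 2.5, 5.5, 10, 8.5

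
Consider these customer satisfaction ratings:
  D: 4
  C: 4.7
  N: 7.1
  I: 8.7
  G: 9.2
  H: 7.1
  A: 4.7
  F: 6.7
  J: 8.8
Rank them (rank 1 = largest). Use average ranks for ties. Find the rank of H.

Sorted (descending): 9.2, 8.8, 8.7, 7.1, 7.1, 6.7, 4.7, 4.7, 4
The 2 values of 7.1 occupy positions 4–5 → average rank (4+5)/2 = 4.5.
The 2 values of 4.7 occupy positions 7–8 → average rank (7+8)/2 = 7.5.
H has value 7.1 → rank 4.5.

4.5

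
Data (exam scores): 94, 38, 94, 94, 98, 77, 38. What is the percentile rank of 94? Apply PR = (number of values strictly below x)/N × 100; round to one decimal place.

N = 7.
Strictly below 94: 3. Equal to 94: 3.
PR = 3/7 × 100 = 42.9

42.9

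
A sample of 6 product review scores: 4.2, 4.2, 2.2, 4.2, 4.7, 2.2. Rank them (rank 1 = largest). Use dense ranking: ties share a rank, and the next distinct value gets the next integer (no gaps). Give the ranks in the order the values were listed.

Sorted (descending): 4.7, 4.2, 4.2, 4.2, 2.2, 2.2
The 3 values of 4.2 share dense rank 2.
The 2 values of 2.2 share dense rank 3.
Remaining distinct values take the next consecutive integers.

2, 2, 3, 2, 1, 3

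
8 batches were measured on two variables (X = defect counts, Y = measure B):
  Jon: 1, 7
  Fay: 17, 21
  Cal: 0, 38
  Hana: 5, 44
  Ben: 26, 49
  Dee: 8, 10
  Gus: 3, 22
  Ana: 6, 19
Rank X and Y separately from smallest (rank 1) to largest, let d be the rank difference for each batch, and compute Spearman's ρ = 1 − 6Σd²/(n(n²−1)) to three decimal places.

0.190

Ranks of variable 1: 2, 7, 1, 4, 8, 6, 3, 5
Ranks of variable 2: 1, 4, 6, 7, 8, 2, 5, 3
d = r₁ − r₂: 1, 3, -5, -3, 0, 4, -2, 2
d²: 1, 9, 25, 9, 0, 16, 4, 4; Σd² = 68
ρ = 1 − 6·68/(8·63) = 1 − 408/504 = 0.190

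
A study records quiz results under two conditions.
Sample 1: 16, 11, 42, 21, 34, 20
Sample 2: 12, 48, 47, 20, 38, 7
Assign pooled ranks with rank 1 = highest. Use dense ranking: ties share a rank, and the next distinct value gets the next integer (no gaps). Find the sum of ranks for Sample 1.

Sorted (descending): 48, 47, 42, 38, 34, 21, 20, 20, 16, 12, 11, 7
The 2 values of 20 share dense rank 7.
Remaining distinct values take the next consecutive integers.
Sample 1 values → pooled ranks: 16→8, 11→10, 42→3, 21→6, 34→5, 20→7
Rank sum = 8 + 10 + 3 + 6 + 5 + 7 = 39

39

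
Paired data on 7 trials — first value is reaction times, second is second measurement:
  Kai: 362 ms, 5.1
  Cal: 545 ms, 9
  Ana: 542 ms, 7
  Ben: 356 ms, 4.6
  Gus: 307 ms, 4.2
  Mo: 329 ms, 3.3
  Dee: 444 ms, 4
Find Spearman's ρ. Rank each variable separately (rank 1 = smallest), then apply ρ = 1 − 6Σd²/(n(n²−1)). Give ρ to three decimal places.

Ranks of variable 1: 4, 7, 6, 3, 1, 2, 5
Ranks of variable 2: 5, 7, 6, 4, 3, 1, 2
d = r₁ − r₂: -1, 0, 0, -1, -2, 1, 3
d²: 1, 0, 0, 1, 4, 1, 9; Σd² = 16
ρ = 1 − 6·16/(7·48) = 1 − 96/336 = 0.714

0.714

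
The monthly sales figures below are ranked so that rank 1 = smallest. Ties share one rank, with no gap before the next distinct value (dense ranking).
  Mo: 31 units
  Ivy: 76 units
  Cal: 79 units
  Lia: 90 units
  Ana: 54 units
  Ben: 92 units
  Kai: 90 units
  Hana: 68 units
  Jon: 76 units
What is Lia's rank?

6

Sorted (ascending): 31, 54, 68, 76, 76, 79, 90, 90, 92
The 2 values of 76 share dense rank 4.
The 2 values of 90 share dense rank 6.
Remaining distinct values take the next consecutive integers.
Lia has value 90 units → rank 6.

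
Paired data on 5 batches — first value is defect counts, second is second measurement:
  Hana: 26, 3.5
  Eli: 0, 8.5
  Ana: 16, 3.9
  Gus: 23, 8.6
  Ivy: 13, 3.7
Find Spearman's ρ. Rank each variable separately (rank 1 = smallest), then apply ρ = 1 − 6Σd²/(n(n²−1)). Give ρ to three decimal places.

Ranks of variable 1: 5, 1, 3, 4, 2
Ranks of variable 2: 1, 4, 3, 5, 2
d = r₁ − r₂: 4, -3, 0, -1, 0
d²: 16, 9, 0, 1, 0; Σd² = 26
ρ = 1 − 6·26/(5·24) = 1 − 156/120 = -0.300

-0.300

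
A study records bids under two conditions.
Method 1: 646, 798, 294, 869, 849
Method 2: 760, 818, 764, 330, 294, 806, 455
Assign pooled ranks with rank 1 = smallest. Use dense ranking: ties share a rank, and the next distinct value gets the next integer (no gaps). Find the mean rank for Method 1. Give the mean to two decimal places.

Sorted (ascending): 294, 294, 330, 455, 646, 760, 764, 798, 806, 818, 849, 869
The 2 values of 294 share dense rank 1.
Remaining distinct values take the next consecutive integers.
Method 1 values → pooled ranks: 646→4, 798→7, 294→1, 869→11, 849→10
Mean rank = (4 + 7 + 1 + 11 + 10) / 5 = 6.60

6.60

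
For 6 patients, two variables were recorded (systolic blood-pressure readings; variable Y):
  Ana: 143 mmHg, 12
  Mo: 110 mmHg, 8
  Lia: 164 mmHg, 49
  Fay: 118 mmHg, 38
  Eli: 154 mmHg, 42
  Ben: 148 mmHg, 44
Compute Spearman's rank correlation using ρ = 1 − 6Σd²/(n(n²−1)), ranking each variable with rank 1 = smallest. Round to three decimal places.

0.886

Ranks of variable 1: 3, 1, 6, 2, 5, 4
Ranks of variable 2: 2, 1, 6, 3, 4, 5
d = r₁ − r₂: 1, 0, 0, -1, 1, -1
d²: 1, 0, 0, 1, 1, 1; Σd² = 4
ρ = 1 − 6·4/(6·35) = 1 − 24/210 = 0.886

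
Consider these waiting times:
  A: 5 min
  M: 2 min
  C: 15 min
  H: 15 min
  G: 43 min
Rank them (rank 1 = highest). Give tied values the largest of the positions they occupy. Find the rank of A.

Sorted (descending): 43, 15, 15, 5, 2
The 2 values of 15 occupy positions 2–3 → each gets rank 3.
A has value 5 min → rank 4.

4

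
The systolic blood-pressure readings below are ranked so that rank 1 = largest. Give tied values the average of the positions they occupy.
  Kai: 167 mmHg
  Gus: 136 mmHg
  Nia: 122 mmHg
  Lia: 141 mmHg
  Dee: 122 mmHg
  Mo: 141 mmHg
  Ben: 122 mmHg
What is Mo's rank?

2.5

Sorted (descending): 167, 141, 141, 136, 122, 122, 122
The 2 values of 141 occupy positions 2–3 → average rank (2+3)/2 = 2.5.
The 3 values of 122 occupy positions 5–7 → average rank 6.
Mo has value 141 mmHg → rank 2.5.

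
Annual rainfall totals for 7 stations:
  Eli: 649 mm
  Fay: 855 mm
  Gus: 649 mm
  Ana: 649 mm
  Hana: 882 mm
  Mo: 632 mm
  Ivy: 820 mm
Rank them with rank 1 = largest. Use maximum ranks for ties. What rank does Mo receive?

Sorted (descending): 882, 855, 820, 649, 649, 649, 632
The 3 values of 649 occupy positions 4–6 → each gets rank 6.
Mo has value 632 mm → rank 7.

7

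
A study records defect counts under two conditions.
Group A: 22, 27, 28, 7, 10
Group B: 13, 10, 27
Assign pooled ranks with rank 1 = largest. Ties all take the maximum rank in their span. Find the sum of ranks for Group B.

Sorted (descending): 28, 27, 27, 22, 13, 10, 10, 7
The 2 values of 27 occupy positions 2–3 → each gets rank 3.
The 2 values of 10 occupy positions 6–7 → each gets rank 7.
Group B values → pooled ranks: 13→5, 10→7, 27→3
Rank sum = 5 + 7 + 3 = 15

15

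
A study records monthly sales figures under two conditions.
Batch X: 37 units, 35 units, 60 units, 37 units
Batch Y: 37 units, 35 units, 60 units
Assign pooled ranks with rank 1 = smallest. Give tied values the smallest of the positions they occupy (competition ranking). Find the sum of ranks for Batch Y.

10

Sorted (ascending): 35, 35, 37, 37, 37, 60, 60
The 2 values of 35 occupy positions 1–2 → each gets rank 1.
The 3 values of 37 occupy positions 3–5 → each gets rank 3.
The 2 values of 60 occupy positions 6–7 → each gets rank 6.
Batch Y values → pooled ranks: 37→3, 35→1, 60→6
Rank sum = 3 + 1 + 6 = 10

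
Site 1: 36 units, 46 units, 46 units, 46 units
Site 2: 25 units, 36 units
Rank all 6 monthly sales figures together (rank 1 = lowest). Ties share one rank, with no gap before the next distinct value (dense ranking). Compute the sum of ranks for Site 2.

3

Sorted (ascending): 25, 36, 36, 46, 46, 46
The 2 values of 36 share dense rank 2.
The 3 values of 46 share dense rank 3.
Remaining distinct values take the next consecutive integers.
Site 2 values → pooled ranks: 25→1, 36→2
Rank sum = 1 + 2 = 3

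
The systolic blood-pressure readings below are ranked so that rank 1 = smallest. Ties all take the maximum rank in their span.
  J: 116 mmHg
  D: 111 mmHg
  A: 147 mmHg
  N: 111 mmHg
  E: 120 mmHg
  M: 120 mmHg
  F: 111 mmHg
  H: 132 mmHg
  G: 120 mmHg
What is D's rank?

Sorted (ascending): 111, 111, 111, 116, 120, 120, 120, 132, 147
The 3 values of 111 occupy positions 1–3 → each gets rank 3.
The 3 values of 120 occupy positions 5–7 → each gets rank 7.
D has value 111 mmHg → rank 3.

3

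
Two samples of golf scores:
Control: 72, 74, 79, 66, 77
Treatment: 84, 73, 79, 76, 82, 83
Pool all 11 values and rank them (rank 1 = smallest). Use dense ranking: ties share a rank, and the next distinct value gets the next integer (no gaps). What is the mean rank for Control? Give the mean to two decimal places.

Sorted (ascending): 66, 72, 73, 74, 76, 77, 79, 79, 82, 83, 84
The 2 values of 79 share dense rank 7.
Remaining distinct values take the next consecutive integers.
Control values → pooled ranks: 72→2, 74→4, 79→7, 66→1, 77→6
Mean rank = (2 + 4 + 7 + 1 + 6) / 5 = 4.00

4.00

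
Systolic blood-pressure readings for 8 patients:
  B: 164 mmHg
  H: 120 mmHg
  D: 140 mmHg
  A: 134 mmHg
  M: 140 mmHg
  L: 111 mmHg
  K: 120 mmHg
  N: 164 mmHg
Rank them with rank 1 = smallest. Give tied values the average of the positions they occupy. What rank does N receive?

7.5

Sorted (ascending): 111, 120, 120, 134, 140, 140, 164, 164
The 2 values of 120 occupy positions 2–3 → average rank (2+3)/2 = 2.5.
The 2 values of 140 occupy positions 5–6 → average rank (5+6)/2 = 5.5.
The 2 values of 164 occupy positions 7–8 → average rank (7+8)/2 = 7.5.
N has value 164 mmHg → rank 7.5.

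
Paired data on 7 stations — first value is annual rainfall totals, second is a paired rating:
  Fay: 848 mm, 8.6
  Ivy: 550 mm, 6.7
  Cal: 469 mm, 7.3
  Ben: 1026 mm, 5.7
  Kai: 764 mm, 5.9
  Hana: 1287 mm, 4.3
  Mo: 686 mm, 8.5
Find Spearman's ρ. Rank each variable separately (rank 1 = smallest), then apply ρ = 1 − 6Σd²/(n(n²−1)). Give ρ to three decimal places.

Ranks of variable 1: 5, 2, 1, 6, 4, 7, 3
Ranks of variable 2: 7, 4, 5, 2, 3, 1, 6
d = r₁ − r₂: -2, -2, -4, 4, 1, 6, -3
d²: 4, 4, 16, 16, 1, 36, 9; Σd² = 86
ρ = 1 − 6·86/(7·48) = 1 − 516/336 = -0.536

-0.536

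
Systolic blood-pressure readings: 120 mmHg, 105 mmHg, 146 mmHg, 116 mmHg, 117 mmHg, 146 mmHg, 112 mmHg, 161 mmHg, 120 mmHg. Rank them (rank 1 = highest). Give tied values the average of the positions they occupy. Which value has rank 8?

112

Sorted (descending): 161, 146, 146, 120, 120, 117, 116, 112, 105
The 2 values of 146 occupy positions 2–3 → average rank (2+3)/2 = 2.5.
The 2 values of 120 occupy positions 4–5 → average rank (4+5)/2 = 4.5.
Rank 8 → value 112.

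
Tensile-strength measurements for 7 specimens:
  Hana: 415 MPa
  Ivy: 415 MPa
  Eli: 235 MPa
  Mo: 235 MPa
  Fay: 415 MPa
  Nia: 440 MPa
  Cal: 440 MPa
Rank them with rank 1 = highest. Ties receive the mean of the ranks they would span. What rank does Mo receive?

6.5

Sorted (descending): 440, 440, 415, 415, 415, 235, 235
The 2 values of 440 occupy positions 1–2 → average rank (1+2)/2 = 1.5.
The 3 values of 415 occupy positions 3–5 → average rank 4.
The 2 values of 235 occupy positions 6–7 → average rank (6+7)/2 = 6.5.
Mo has value 235 MPa → rank 6.5.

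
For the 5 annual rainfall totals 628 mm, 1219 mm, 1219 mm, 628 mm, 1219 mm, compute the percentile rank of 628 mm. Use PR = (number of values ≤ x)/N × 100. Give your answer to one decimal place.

40.0

N = 5.
Strictly below 628: 0. Equal to 628: 2.
PR = 2/5 × 100 = 40.0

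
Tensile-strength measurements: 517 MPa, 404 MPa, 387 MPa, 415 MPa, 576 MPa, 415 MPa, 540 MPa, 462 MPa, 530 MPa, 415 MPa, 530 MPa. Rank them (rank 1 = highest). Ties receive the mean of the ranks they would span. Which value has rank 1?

Sorted (descending): 576, 540, 530, 530, 517, 462, 415, 415, 415, 404, 387
The 2 values of 530 occupy positions 3–4 → average rank (3+4)/2 = 3.5.
The 3 values of 415 occupy positions 7–9 → average rank 8.
Rank 1 → value 576.

576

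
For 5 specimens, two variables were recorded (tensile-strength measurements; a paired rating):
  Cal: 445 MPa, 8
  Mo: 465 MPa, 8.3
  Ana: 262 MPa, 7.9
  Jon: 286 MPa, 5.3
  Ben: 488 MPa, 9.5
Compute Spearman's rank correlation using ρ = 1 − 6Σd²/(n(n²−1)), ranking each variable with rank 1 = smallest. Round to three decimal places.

0.900

Ranks of variable 1: 3, 4, 1, 2, 5
Ranks of variable 2: 3, 4, 2, 1, 5
d = r₁ − r₂: 0, 0, -1, 1, 0
d²: 0, 0, 1, 1, 0; Σd² = 2
ρ = 1 − 6·2/(5·24) = 1 − 12/120 = 0.900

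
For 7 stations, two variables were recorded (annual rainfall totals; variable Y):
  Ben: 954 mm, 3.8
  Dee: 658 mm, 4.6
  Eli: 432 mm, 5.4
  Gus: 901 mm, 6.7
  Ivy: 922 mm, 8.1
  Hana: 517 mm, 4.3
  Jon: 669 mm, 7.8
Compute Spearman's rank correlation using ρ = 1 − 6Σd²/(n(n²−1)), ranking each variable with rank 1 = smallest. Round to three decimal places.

Ranks of variable 1: 7, 3, 1, 5, 6, 2, 4
Ranks of variable 2: 1, 3, 4, 5, 7, 2, 6
d = r₁ − r₂: 6, 0, -3, 0, -1, 0, -2
d²: 36, 0, 9, 0, 1, 0, 4; Σd² = 50
ρ = 1 − 6·50/(7·48) = 1 − 300/336 = 0.107

0.107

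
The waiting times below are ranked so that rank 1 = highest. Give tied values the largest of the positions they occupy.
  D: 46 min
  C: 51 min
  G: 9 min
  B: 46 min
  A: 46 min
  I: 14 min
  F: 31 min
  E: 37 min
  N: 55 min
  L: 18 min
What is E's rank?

6

Sorted (descending): 55, 51, 46, 46, 46, 37, 31, 18, 14, 9
The 3 values of 46 occupy positions 3–5 → each gets rank 5.
E has value 37 min → rank 6.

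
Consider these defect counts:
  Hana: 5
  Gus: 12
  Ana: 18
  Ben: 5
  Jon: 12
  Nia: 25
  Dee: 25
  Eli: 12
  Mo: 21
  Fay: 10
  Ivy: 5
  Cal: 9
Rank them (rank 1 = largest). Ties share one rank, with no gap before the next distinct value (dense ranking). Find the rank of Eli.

4

Sorted (descending): 25, 25, 21, 18, 12, 12, 12, 10, 9, 5, 5, 5
The 2 values of 25 share dense rank 1.
The 3 values of 12 share dense rank 4.
The 3 values of 5 share dense rank 7.
Remaining distinct values take the next consecutive integers.
Eli has value 12 → rank 4.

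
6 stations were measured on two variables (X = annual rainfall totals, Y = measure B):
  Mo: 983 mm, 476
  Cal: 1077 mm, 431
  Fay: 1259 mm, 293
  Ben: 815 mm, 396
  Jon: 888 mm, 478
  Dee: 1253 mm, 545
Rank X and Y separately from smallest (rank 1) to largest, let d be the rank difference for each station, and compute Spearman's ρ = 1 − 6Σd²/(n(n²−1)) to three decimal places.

Ranks of variable 1: 3, 4, 6, 1, 2, 5
Ranks of variable 2: 4, 3, 1, 2, 5, 6
d = r₁ − r₂: -1, 1, 5, -1, -3, -1
d²: 1, 1, 25, 1, 9, 1; Σd² = 38
ρ = 1 − 6·38/(6·35) = 1 − 228/210 = -0.086

-0.086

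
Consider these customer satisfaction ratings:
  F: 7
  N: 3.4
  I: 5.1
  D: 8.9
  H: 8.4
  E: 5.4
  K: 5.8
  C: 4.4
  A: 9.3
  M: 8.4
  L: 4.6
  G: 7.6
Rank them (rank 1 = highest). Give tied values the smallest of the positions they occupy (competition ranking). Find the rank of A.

1

Sorted (descending): 9.3, 8.9, 8.4, 8.4, 7.6, 7, 5.8, 5.4, 5.1, 4.6, 4.4, 3.4
The 2 values of 8.4 occupy positions 3–4 → each gets rank 3.
A has value 9.3 → rank 1.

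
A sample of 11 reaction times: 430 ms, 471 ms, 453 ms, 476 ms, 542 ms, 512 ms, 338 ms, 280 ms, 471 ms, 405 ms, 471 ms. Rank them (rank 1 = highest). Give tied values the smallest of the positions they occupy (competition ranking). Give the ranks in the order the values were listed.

Sorted (descending): 542, 512, 476, 471, 471, 471, 453, 430, 405, 338, 280
The 3 values of 471 occupy positions 4–6 → each gets rank 4.

8, 4, 7, 3, 1, 2, 10, 11, 4, 9, 4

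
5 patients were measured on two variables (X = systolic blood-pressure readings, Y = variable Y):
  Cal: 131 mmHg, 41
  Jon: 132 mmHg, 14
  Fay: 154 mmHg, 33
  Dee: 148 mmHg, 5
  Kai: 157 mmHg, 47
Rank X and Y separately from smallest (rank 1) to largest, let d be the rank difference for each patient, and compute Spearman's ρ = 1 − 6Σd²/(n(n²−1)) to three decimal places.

Ranks of variable 1: 1, 2, 4, 3, 5
Ranks of variable 2: 4, 2, 3, 1, 5
d = r₁ − r₂: -3, 0, 1, 2, 0
d²: 9, 0, 1, 4, 0; Σd² = 14
ρ = 1 − 6·14/(5·24) = 1 − 84/120 = 0.300

0.300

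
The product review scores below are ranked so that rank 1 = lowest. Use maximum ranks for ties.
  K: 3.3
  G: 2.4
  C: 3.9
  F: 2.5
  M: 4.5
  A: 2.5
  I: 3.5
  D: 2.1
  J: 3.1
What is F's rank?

4

Sorted (ascending): 2.1, 2.4, 2.5, 2.5, 3.1, 3.3, 3.5, 3.9, 4.5
The 2 values of 2.5 occupy positions 3–4 → each gets rank 4.
F has value 2.5 → rank 4.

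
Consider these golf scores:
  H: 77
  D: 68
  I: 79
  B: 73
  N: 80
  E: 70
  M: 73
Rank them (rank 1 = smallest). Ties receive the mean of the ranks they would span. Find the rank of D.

1

Sorted (ascending): 68, 70, 73, 73, 77, 79, 80
The 2 values of 73 occupy positions 3–4 → average rank (3+4)/2 = 3.5.
D has value 68 → rank 1.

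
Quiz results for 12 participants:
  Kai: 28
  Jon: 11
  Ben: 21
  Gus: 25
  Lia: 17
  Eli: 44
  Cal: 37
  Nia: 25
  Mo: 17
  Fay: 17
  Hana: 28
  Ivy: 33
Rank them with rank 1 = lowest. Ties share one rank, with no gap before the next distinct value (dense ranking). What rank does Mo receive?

2

Sorted (ascending): 11, 17, 17, 17, 21, 25, 25, 28, 28, 33, 37, 44
The 3 values of 17 share dense rank 2.
The 2 values of 25 share dense rank 4.
The 2 values of 28 share dense rank 5.
Remaining distinct values take the next consecutive integers.
Mo has value 17 → rank 2.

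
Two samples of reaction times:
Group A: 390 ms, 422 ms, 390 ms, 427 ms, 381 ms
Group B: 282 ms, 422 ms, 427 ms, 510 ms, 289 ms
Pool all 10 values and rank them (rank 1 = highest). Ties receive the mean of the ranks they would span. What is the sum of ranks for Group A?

28

Sorted (descending): 510, 427, 427, 422, 422, 390, 390, 381, 289, 282
The 2 values of 427 occupy positions 2–3 → average rank (2+3)/2 = 2.5.
The 2 values of 422 occupy positions 4–5 → average rank (4+5)/2 = 4.5.
The 2 values of 390 occupy positions 6–7 → average rank (6+7)/2 = 6.5.
Group A values → pooled ranks: 390→6.5, 422→4.5, 390→6.5, 427→2.5, 381→8
Rank sum = 6.5 + 4.5 + 6.5 + 2.5 + 8 = 28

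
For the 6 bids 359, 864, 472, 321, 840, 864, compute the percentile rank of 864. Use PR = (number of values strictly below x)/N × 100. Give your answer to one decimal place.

N = 6.
Strictly below 864: 4. Equal to 864: 2.
PR = 4/6 × 100 = 66.7

66.7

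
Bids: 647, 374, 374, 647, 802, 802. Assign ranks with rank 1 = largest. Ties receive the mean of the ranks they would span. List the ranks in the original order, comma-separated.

3.5, 5.5, 5.5, 3.5, 1.5, 1.5

Sorted (descending): 802, 802, 647, 647, 374, 374
The 2 values of 802 occupy positions 1–2 → average rank (1+2)/2 = 1.5.
The 2 values of 647 occupy positions 3–4 → average rank (3+4)/2 = 3.5.
The 2 values of 374 occupy positions 5–6 → average rank (5+6)/2 = 5.5.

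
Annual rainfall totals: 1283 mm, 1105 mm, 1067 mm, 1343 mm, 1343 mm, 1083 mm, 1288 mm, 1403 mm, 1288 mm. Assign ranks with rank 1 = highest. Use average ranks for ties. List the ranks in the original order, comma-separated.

Sorted (descending): 1403, 1343, 1343, 1288, 1288, 1283, 1105, 1083, 1067
The 2 values of 1343 occupy positions 2–3 → average rank (2+3)/2 = 2.5.
The 2 values of 1288 occupy positions 4–5 → average rank (4+5)/2 = 4.5.

6, 7, 9, 2.5, 2.5, 8, 4.5, 1, 4.5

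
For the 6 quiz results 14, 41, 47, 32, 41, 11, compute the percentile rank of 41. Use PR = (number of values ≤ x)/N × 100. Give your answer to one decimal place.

83.3

N = 6.
Strictly below 41: 3. Equal to 41: 2.
PR = 5/6 × 100 = 83.3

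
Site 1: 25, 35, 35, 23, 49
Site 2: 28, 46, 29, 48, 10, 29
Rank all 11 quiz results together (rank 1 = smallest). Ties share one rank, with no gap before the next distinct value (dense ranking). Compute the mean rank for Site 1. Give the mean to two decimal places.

5.20

Sorted (ascending): 10, 23, 25, 28, 29, 29, 35, 35, 46, 48, 49
The 2 values of 29 share dense rank 5.
The 2 values of 35 share dense rank 6.
Remaining distinct values take the next consecutive integers.
Site 1 values → pooled ranks: 25→3, 35→6, 35→6, 23→2, 49→9
Mean rank = (3 + 6 + 6 + 2 + 9) / 5 = 5.20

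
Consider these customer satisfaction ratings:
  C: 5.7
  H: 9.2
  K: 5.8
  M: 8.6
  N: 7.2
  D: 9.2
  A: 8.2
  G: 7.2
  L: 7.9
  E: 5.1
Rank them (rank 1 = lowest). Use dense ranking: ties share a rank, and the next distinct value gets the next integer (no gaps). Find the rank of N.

4

Sorted (ascending): 5.1, 5.7, 5.8, 7.2, 7.2, 7.9, 8.2, 8.6, 9.2, 9.2
The 2 values of 7.2 share dense rank 4.
The 2 values of 9.2 share dense rank 8.
Remaining distinct values take the next consecutive integers.
N has value 7.2 → rank 4.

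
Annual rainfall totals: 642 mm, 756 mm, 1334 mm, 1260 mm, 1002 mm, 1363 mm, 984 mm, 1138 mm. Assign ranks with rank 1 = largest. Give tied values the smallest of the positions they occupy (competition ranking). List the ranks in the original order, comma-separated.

8, 7, 2, 3, 5, 1, 6, 4

Sorted (descending): 1363, 1334, 1260, 1138, 1002, 984, 756, 642
No ties — each value takes its position as its rank.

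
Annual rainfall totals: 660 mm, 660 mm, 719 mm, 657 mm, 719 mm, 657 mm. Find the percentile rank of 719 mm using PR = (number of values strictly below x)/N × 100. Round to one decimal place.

N = 6.
Strictly below 719: 4. Equal to 719: 2.
PR = 4/6 × 100 = 66.7

66.7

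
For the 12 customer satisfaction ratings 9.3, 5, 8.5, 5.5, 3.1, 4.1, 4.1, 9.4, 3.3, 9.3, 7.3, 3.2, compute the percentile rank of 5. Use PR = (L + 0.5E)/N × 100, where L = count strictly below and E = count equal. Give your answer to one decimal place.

N = 12.
Strictly below 5: 5. Equal to 5: 1.
PR = (5 + 0.5·1)/12 × 100 = 45.8

45.8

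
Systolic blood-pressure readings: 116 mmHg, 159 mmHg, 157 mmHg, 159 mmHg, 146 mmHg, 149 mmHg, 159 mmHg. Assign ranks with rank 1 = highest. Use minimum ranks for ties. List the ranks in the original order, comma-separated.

7, 1, 4, 1, 6, 5, 1

Sorted (descending): 159, 159, 159, 157, 149, 146, 116
The 3 values of 159 occupy positions 1–3 → each gets rank 1.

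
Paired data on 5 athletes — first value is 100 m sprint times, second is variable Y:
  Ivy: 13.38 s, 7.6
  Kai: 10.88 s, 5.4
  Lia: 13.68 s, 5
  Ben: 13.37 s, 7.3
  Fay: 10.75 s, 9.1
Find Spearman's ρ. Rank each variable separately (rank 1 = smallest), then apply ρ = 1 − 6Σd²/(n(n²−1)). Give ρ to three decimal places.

-0.600

Ranks of variable 1: 4, 2, 5, 3, 1
Ranks of variable 2: 4, 2, 1, 3, 5
d = r₁ − r₂: 0, 0, 4, 0, -4
d²: 0, 0, 16, 0, 16; Σd² = 32
ρ = 1 − 6·32/(5·24) = 1 − 192/120 = -0.600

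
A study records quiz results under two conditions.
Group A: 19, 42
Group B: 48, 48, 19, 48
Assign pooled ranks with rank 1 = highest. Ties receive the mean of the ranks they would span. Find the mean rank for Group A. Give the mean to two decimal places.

4.75

Sorted (descending): 48, 48, 48, 42, 19, 19
The 3 values of 48 occupy positions 1–3 → average rank 2.
The 2 values of 19 occupy positions 5–6 → average rank (5+6)/2 = 5.5.
Group A values → pooled ranks: 19→5.5, 42→4
Mean rank = (5.5 + 4) / 2 = 4.75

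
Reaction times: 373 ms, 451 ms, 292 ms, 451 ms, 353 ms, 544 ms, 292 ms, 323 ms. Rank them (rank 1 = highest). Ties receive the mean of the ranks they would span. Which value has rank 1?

Sorted (descending): 544, 451, 451, 373, 353, 323, 292, 292
The 2 values of 451 occupy positions 2–3 → average rank (2+3)/2 = 2.5.
The 2 values of 292 occupy positions 7–8 → average rank (7+8)/2 = 7.5.
Rank 1 → value 544.

544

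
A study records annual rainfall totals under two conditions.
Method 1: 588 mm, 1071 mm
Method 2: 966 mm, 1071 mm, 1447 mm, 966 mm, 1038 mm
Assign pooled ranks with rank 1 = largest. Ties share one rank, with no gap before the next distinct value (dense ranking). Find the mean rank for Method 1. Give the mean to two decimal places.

3.50

Sorted (descending): 1447, 1071, 1071, 1038, 966, 966, 588
The 2 values of 1071 share dense rank 2.
The 2 values of 966 share dense rank 4.
Remaining distinct values take the next consecutive integers.
Method 1 values → pooled ranks: 588→5, 1071→2
Mean rank = (5 + 2) / 2 = 3.50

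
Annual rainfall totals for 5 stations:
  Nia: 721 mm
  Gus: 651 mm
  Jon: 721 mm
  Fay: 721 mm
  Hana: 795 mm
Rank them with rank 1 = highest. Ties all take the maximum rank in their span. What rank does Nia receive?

Sorted (descending): 795, 721, 721, 721, 651
The 3 values of 721 occupy positions 2–4 → each gets rank 4.
Nia has value 721 mm → rank 4.

4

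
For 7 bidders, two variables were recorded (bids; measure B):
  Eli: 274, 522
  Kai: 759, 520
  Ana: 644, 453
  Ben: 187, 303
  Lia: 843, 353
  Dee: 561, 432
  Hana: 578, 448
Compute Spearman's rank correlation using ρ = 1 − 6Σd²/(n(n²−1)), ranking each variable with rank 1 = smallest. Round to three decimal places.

0.107

Ranks of variable 1: 2, 6, 5, 1, 7, 3, 4
Ranks of variable 2: 7, 6, 5, 1, 2, 3, 4
d = r₁ − r₂: -5, 0, 0, 0, 5, 0, 0
d²: 25, 0, 0, 0, 25, 0, 0; Σd² = 50
ρ = 1 − 6·50/(7·48) = 1 − 300/336 = 0.107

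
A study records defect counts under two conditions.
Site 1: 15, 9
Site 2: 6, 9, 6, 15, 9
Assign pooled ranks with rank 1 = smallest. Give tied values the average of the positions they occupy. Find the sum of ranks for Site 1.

10.5

Sorted (ascending): 6, 6, 9, 9, 9, 15, 15
The 2 values of 6 occupy positions 1–2 → average rank (1+2)/2 = 1.5.
The 3 values of 9 occupy positions 3–5 → average rank 4.
The 2 values of 15 occupy positions 6–7 → average rank (6+7)/2 = 6.5.
Site 1 values → pooled ranks: 15→6.5, 9→4
Rank sum = 6.5 + 4 = 10.5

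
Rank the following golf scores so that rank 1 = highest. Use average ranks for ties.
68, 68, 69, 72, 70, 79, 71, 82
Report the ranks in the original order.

7.5, 7.5, 6, 3, 5, 2, 4, 1

Sorted (descending): 82, 79, 72, 71, 70, 69, 68, 68
The 2 values of 68 occupy positions 7–8 → average rank (7+8)/2 = 7.5.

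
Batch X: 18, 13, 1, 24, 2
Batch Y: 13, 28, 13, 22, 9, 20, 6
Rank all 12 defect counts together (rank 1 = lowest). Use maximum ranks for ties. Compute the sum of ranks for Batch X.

29

Sorted (ascending): 1, 2, 6, 9, 13, 13, 13, 18, 20, 22, 24, 28
The 3 values of 13 occupy positions 5–7 → each gets rank 7.
Batch X values → pooled ranks: 18→8, 13→7, 1→1, 24→11, 2→2
Rank sum = 8 + 7 + 1 + 11 + 2 = 29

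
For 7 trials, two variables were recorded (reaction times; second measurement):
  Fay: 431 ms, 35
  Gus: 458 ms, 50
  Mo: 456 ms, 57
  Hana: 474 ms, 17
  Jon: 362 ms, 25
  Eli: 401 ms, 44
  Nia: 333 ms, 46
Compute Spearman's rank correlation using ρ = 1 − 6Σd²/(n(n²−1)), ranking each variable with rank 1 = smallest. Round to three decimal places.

Ranks of variable 1: 4, 6, 5, 7, 2, 3, 1
Ranks of variable 2: 3, 6, 7, 1, 2, 4, 5
d = r₁ − r₂: 1, 0, -2, 6, 0, -1, -4
d²: 1, 0, 4, 36, 0, 1, 16; Σd² = 58
ρ = 1 − 6·58/(7·48) = 1 − 348/336 = -0.036

-0.036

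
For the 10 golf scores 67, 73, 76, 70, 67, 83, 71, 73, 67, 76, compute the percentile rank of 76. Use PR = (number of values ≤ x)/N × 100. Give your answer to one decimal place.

90.0

N = 10.
Strictly below 76: 7. Equal to 76: 2.
PR = 9/10 × 100 = 90.0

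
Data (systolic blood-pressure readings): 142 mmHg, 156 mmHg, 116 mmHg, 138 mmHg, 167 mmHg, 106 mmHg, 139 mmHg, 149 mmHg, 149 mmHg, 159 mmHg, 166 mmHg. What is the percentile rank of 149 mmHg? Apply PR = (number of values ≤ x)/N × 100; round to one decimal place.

N = 11.
Strictly below 149: 5. Equal to 149: 2.
PR = 7/11 × 100 = 63.6

63.6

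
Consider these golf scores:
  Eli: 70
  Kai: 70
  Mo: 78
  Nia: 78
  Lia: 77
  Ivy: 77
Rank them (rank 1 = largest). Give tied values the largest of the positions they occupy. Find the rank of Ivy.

4

Sorted (descending): 78, 78, 77, 77, 70, 70
The 2 values of 78 occupy positions 1–2 → each gets rank 2.
The 2 values of 77 occupy positions 3–4 → each gets rank 4.
The 2 values of 70 occupy positions 5–6 → each gets rank 6.
Ivy has value 77 → rank 4.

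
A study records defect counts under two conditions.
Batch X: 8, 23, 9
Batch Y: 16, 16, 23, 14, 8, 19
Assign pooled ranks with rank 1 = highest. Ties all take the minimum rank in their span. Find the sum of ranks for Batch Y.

Sorted (descending): 23, 23, 19, 16, 16, 14, 9, 8, 8
The 2 values of 23 occupy positions 1–2 → each gets rank 1.
The 2 values of 16 occupy positions 4–5 → each gets rank 4.
The 2 values of 8 occupy positions 8–9 → each gets rank 8.
Batch Y values → pooled ranks: 16→4, 16→4, 23→1, 14→6, 8→8, 19→3
Rank sum = 4 + 4 + 1 + 6 + 8 + 3 = 26

26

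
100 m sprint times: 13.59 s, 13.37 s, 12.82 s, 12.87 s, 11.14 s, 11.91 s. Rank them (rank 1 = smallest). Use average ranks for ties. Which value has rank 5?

13.37

Sorted (ascending): 11.14, 11.91, 12.82, 12.87, 13.37, 13.59
No ties — each value takes its position as its rank.
Rank 5 → value 13.37.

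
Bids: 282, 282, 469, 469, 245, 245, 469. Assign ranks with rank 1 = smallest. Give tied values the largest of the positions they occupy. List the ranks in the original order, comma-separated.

4, 4, 7, 7, 2, 2, 7

Sorted (ascending): 245, 245, 282, 282, 469, 469, 469
The 2 values of 245 occupy positions 1–2 → each gets rank 2.
The 2 values of 282 occupy positions 3–4 → each gets rank 4.
The 3 values of 469 occupy positions 5–7 → each gets rank 7.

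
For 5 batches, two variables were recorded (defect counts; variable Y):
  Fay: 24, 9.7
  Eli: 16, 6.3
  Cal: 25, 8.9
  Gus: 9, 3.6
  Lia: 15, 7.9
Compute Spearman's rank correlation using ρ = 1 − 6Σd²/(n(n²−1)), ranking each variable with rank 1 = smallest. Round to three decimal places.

Ranks of variable 1: 4, 3, 5, 1, 2
Ranks of variable 2: 5, 2, 4, 1, 3
d = r₁ − r₂: -1, 1, 1, 0, -1
d²: 1, 1, 1, 0, 1; Σd² = 4
ρ = 1 − 6·4/(5·24) = 1 − 24/120 = 0.800

0.800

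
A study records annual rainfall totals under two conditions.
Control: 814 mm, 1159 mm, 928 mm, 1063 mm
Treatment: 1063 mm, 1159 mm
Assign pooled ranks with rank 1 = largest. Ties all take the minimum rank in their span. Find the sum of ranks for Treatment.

Sorted (descending): 1159, 1159, 1063, 1063, 928, 814
The 2 values of 1159 occupy positions 1–2 → each gets rank 1.
The 2 values of 1063 occupy positions 3–4 → each gets rank 3.
Treatment values → pooled ranks: 1063→3, 1159→1
Rank sum = 3 + 1 = 4

4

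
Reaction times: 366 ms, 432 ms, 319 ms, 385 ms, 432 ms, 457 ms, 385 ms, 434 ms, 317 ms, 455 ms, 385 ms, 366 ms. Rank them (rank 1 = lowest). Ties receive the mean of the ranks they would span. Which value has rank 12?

Sorted (ascending): 317, 319, 366, 366, 385, 385, 385, 432, 432, 434, 455, 457
The 2 values of 366 occupy positions 3–4 → average rank (3+4)/2 = 3.5.
The 3 values of 385 occupy positions 5–7 → average rank 6.
The 2 values of 432 occupy positions 8–9 → average rank (8+9)/2 = 8.5.
Rank 12 → value 457.

457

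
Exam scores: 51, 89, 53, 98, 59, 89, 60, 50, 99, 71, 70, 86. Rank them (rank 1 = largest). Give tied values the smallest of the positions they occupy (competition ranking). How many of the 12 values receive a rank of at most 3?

4

Sorted (descending): 99, 98, 89, 89, 86, 71, 70, 60, 59, 53, 51, 50
The 2 values of 89 occupy positions 3–4 → each gets rank 3.
Ranks ≤ 3: {1, 2, 3, 3} → 4 values.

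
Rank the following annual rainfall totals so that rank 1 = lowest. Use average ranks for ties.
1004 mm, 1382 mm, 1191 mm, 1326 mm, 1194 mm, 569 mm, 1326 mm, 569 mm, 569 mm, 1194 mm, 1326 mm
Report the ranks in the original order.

Sorted (ascending): 569, 569, 569, 1004, 1191, 1194, 1194, 1326, 1326, 1326, 1382
The 3 values of 569 occupy positions 1–3 → average rank 2.
The 2 values of 1194 occupy positions 6–7 → average rank (6+7)/2 = 6.5.
The 3 values of 1326 occupy positions 8–10 → average rank 9.

4, 11, 5, 9, 6.5, 2, 9, 2, 2, 6.5, 9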